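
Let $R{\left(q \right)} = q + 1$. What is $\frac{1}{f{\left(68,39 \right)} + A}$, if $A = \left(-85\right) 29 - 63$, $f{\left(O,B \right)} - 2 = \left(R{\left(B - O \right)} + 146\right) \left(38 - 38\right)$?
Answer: $- \frac{1}{2526} \approx -0.00039588$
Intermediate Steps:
$R{\left(q \right)} = 1 + q$
$f{\left(O,B \right)} = 2$ ($f{\left(O,B \right)} = 2 + \left(\left(1 + \left(B - O\right)\right) + 146\right) \left(38 - 38\right) = 2 + \left(\left(1 + B - O\right) + 146\right) 0 = 2 + \left(147 + B - O\right) 0 = 2 + 0 = 2$)
$A = -2528$ ($A = -2465 - 63 = -2528$)
$\frac{1}{f{\left(68,39 \right)} + A} = \frac{1}{2 - 2528} = \frac{1}{-2526} = - \frac{1}{2526}$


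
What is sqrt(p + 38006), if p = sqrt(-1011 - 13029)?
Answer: sqrt(38006 + 6*I*sqrt(390)) ≈ 194.95 + 0.3039*I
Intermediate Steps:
p = 6*I*sqrt(390) (p = sqrt(-14040) = 6*I*sqrt(390) ≈ 118.49*I)
sqrt(p + 38006) = sqrt(6*I*sqrt(390) + 38006) = sqrt(38006 + 6*I*sqrt(390))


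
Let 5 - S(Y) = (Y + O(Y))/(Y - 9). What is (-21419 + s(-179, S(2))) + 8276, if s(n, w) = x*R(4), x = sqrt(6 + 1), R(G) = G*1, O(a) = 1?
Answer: -13143 + 4*sqrt(7) ≈ -13132.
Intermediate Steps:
R(G) = G
x = sqrt(7) ≈ 2.6458
S(Y) = 5 - (1 + Y)/(-9 + Y) (S(Y) = 5 - (Y + 1)/(Y - 9) = 5 - (1 + Y)/(-9 + Y))
s(n, w) = 4*sqrt(7) (s(n, w) = sqrt(7)*4 = 4*sqrt(7))
(-21419 + s(-179, S(2))) + 8276 = (-21419 + 4*sqrt(7)) + 8276 = -13143 + 4*sqrt(7)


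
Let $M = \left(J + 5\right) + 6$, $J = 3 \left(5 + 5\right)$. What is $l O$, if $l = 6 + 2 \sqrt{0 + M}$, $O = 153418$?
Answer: $920508 + 306836 \sqrt{41} \approx 2.8852 \cdot 10^{6}$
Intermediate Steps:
$J = 30$ ($J = 3 \cdot 10 = 30$)
$M = 41$ ($M = \left(30 + 5\right) + 6 = 35 + 6 = 41$)
$l = 6 + 2 \sqrt{41}$ ($l = 6 + 2 \sqrt{0 + 41} = 6 + 2 \sqrt{41} \approx 18.806$)
$l O = \left(6 + 2 \sqrt{41}\right) 153418 = 920508 + 306836 \sqrt{41}$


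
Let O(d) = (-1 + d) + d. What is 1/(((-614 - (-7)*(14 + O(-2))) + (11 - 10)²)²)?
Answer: 1/302500 ≈ 3.3058e-6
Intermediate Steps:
O(d) = -1 + 2*d
1/(((-614 - (-7)*(14 + O(-2))) + (11 - 10)²)²) = 1/(((-614 - (-7)*(14 + (-1 + 2*(-2)))) + (11 - 10)²)²) = 1/(((-614 - (-7)*(14 + (-1 - 4))) + 1²)²) = 1/(((-614 - (-7)*(14 - 5)) + 1)²) = 1/(((-614 - (-7)*9) + 1)²) = 1/(((-614 - 1*(-63)) + 1)²) = 1/(((-614 + 63) + 1)²) = 1/((-551 + 1)²) = 1/((-550)²) = 1/302500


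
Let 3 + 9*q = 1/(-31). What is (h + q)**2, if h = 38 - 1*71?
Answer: 86508601/77841 ≈ 1111.3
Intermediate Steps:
h = -33 (h = 38 - 71 = -33)
q = -94/279 (q = -1/3 + (1/9)/(-31) = -1/3 + (1/9)*(-1/31) = -1/3 - 1/279 = -94/279 ≈ -0.33692)
(h + q)**2 = (-33 - 94/279)**2 = (-9301/279)**2 = 86508601/77841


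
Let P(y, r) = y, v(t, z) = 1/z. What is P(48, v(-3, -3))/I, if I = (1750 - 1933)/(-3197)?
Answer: 51152/61 ≈ 838.56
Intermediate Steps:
I = 183/3197 (I = -183*(-1/3197) = 183/3197 ≈ 0.057241)
P(48, v(-3, -3))/I = 48/(183/3197) = 48*(3197/183) = 51152/61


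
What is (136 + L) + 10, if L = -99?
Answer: 47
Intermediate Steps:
(136 + L) + 10 = (136 - 99) + 10 = 37 + 10 = 47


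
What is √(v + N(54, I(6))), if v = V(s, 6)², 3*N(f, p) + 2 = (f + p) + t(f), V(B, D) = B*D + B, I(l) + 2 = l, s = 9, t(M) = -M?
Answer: √35727/3 ≈ 63.005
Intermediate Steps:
I(l) = -2 + l
V(B, D) = B + B*D
N(f, p) = -⅔ + p/3 (N(f, p) = -⅔ + ((f + p) - f)/3 = -⅔ + p/3)
v = 3969 (v = (9*(1 + 6))² = (9*7)² = 63² = 3969)
√(v + N(54, I(6))) = √(3969 + (-⅔ + (-2 + 6)/3)) = √(3969 + (-⅔ + (⅓)*4)) = √(3969 + (-⅔ + 4/3)) = √(3969 + ⅔) = √(11909/3) = √35727/3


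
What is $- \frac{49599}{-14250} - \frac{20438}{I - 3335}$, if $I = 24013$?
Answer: $\frac{122394437}{49110250} \approx 2.4922$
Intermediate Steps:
$- \frac{49599}{-14250} - \frac{20438}{I - 3335} = - \frac{49599}{-14250} - \frac{20438}{24013 - 3335} = \left(-49599\right) \left(- \frac{1}{14250}\right) - \frac{20438}{24013 - 3335} = \frac{16533}{4750} - \frac{20438}{20678} = \frac{16533}{4750} - \frac{10219}{10339} = \frac{122394437}{49110250}$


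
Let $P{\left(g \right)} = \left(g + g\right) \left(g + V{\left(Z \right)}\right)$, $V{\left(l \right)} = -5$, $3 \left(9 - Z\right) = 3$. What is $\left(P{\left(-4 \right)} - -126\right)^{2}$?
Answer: $39204$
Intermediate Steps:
$Z = 8$ ($Z = 9 - 1 = 8$)
$P{\left(g \right)} = 2 g \left(-5 + g\right)$ ($P{\left(g \right)} = \left(g + g\right) \left(g - 5\right) = 2 g \left(-5 + g\right)$)
$\left(P{\left(-4 \right)} - -126\right)^{2} = \left(2 \left(-4\right) \left(-5 - 4\right) - -126\right)^{2} = \left(2 \left(-4\right) \left(-9\right) + 126\right)^{2} = \left(72 + 126\right)^{2} = 198^{2} = 39204$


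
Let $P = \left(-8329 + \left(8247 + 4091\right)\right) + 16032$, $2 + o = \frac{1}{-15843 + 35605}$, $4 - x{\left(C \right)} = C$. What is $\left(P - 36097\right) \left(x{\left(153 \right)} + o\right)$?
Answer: $\frac{23956041708}{9881} \approx 2.4245 \cdot 10^{6}$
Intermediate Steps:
$x{\left(C \right)} = 4 - C$
$o = - \frac{39523}{19762}$ ($o = -2 + \frac{1}{-15843 + 35605} = -2 + \frac{1}{19762} = - \frac{39523}{19762} \approx -1.9999$)
$P = 20041$ ($P = \left(-8329 + 12338\right) + 16032 = 4009 + 16032 = 20041$)
$\left(P - 36097\right) \left(x{\left(153 \right)} + o\right) = \left(20041 - 36097\right) \left(\left(4 - 153\right) - \frac{39523}{19762}\right) = - 16056 \left(\left(4 - 153\right) - \frac{39523}{19762}\right) = - 16056 \left(-149 - \frac{39523}{19762}\right) = \left(-16056\right) \left(- \frac{2984061}{19762}\right) = \frac{23956041708}{9881}$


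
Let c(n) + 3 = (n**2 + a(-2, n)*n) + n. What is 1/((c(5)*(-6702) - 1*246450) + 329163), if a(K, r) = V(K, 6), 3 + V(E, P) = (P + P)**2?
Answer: -1/4823151 ≈ -2.0733e-7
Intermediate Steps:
V(E, P) = -3 + 4*P**2 (V(E, P) = -3 + (P + P)**2 = -3 + (2*P)**2 = -3 + 4*P**2)
a(K, r) = 141 (a(K, r) = -3 + 4*6**2 = -3 + 4*36 = -3 + 144 = 141)
c(n) = -3 + n**2 + 142*n (c(n) = -3 + ((n**2 + 141*n) + n) = -3 + (n**2 + 142*n) = -3 + n**2 + 142*n)
1/((c(5)*(-6702) - 1*246450) + 329163) = 1/(((-3 + 5**2 + 142*5)*(-6702) - 1*246450) + 329163) = 1/(((-3 + 25 + 710)*(-6702) - 246450) + 329163) = 1/((732*(-6702) - 246450) + 329163) = 1/((-4905864 - 246450) + 329163) = 1/(-5152314 + 329163) = 1/(-4823151) = -1/4823151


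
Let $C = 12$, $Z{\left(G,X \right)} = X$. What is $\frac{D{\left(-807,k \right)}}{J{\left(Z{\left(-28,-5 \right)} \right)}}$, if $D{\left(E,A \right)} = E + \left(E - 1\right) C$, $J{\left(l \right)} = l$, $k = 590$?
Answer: $\frac{10503}{5} \approx 2100.6$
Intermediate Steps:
$D{\left(E,A \right)} = -12 + 13 E$ ($D{\left(E,A \right)} = E + \left(E - 1\right) 12 = E + \left(-1 + E\right) 12 = E + \left(-12 + 12 E\right) = -12 + 13 E$)
$\frac{D{\left(-807,k \right)}}{J{\left(Z{\left(-28,-5 \right)} \right)}} = \frac{-12 + 13 \left(-807\right)}{-5} = \left(-12 - 10491\right) \left(- \frac{1}{5}\right) = \left(-10503\right) \left(- \frac{1}{5}\right) = \frac{10503}{5}$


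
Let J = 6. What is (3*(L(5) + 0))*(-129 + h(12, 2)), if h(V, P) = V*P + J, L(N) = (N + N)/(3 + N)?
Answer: -1485/4 ≈ -371.25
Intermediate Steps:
L(N) = 2*N/(3 + N) (L(N) = (2*N)/(3 + N) = 2*N/(3 + N))
h(V, P) = 6 + P*V (h(V, P) = V*P + 6 = P*V + 6 = 6 + P*V)
(3*(L(5) + 0))*(-129 + h(12, 2)) = (3*(2*5/(3 + 5) + 0))*(-129 + (6 + 2*12)) = (3*(2*5/8 + 0))*(-129 + (6 + 24)) = (3*(2*5*(⅛) + 0))*(-129 + 30) = (3*(5/4 + 0))*(-99) = (3*(5/4))*(-99) = (15/4)*(-99) = -1485/4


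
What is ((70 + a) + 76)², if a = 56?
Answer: 40804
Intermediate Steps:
((70 + a) + 76)² = ((70 + 56) + 76)² = (126 + 76)² = 202² = 40804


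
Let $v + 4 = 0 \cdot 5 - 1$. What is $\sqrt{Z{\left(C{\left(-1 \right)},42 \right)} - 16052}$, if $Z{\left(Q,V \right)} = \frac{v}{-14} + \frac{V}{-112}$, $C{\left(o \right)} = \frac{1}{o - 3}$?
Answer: $\frac{i \sqrt{12584782}}{28} \approx 126.7 i$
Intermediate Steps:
$v = -5$ ($v = -4 + \left(0 \cdot 5 - 1\right) = -4 + \left(0 - 1\right) = -4 - 1 = -5$)
$C{\left(o \right)} = \frac{1}{-3 + o}$
$Z{\left(Q,V \right)} = \frac{5}{14} - \frac{V}{112}$ ($Z{\left(Q,V \right)} = - \frac{5}{-14} + \frac{V}{-112} = \left(-5\right) \left(- \frac{1}{14}\right) + V \left(- \frac{1}{112}\right) = \frac{5}{14} - \frac{V}{112}$)
$\sqrt{Z{\left(C{\left(-1 \right)},42 \right)} - 16052} = \sqrt{\left(\frac{5}{14} - \frac{3}{8}\right) - 16052} = \sqrt{- \frac{1}{56} - 16052} = \sqrt{- \frac{898913}{56}} = \frac{i \sqrt{12584782}}{28}$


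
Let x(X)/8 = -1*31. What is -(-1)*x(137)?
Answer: -248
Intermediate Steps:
x(X) = -248 (x(X) = 8*(-1*31) = 8*(-31) = -248)
-(-1)*x(137) = -(-1)*(-248) = -1*248 = -248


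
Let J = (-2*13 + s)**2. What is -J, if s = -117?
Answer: -20449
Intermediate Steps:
J = 20449 (J = (-2*13 - 117)**2 = (-26 - 117)**2 = (-143)**2 = 20449)
-J = -1*20449 = -20449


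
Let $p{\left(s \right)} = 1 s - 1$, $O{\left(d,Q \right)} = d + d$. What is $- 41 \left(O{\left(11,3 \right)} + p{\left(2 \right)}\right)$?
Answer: $-943$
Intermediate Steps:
$O{\left(d,Q \right)} = 2 d$
$p{\left(s \right)} = -1 + s$ ($p{\left(s \right)} = s - 1 = -1 + s$)
$- 41 \left(O{\left(11,3 \right)} + p{\left(2 \right)}\right) = - 41 \left(2 \cdot 11 + \left(-1 + 2\right)\right) = - 41 \left(22 + 1\right) = \left(-41\right) 23 = -943$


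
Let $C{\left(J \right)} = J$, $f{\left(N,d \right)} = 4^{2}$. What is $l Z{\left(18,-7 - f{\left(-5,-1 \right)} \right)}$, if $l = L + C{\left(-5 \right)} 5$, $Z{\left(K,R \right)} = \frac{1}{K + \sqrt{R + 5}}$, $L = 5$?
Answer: $- \frac{20}{19} + \frac{10 i \sqrt{2}}{57} \approx -1.0526 + 0.24811 i$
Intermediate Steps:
$f{\left(N,d \right)} = 16$
$Z{\left(K,R \right)} = \frac{1}{K + \sqrt{5 + R}}$
$l = -20$ ($l = 5 - 25 = -20$)
$l Z{\left(18,-7 - f{\left(-5,-1 \right)} \right)} = - \frac{20}{18 + \sqrt{5 - 23}} = - \frac{20}{18 + \sqrt{-18}} = - \frac{20}{18 + 3 i \sqrt{2}}$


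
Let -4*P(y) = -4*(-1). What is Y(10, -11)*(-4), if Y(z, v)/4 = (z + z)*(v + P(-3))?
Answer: 3840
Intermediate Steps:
P(y) = -1 (P(y) = -(-1)*(-1) = -¼*4 = -1)
Y(z, v) = 8*z*(-1 + v) (Y(z, v) = 4*((z + z)*(v - 1)) = 4*((2*z)*(-1 + v)) = 4*(2*z*(-1 + v)) = 8*z*(-1 + v))
Y(10, -11)*(-4) = (8*10*(-1 - 11))*(-4) = (8*10*(-12))*(-4) = -960*(-4) = 3840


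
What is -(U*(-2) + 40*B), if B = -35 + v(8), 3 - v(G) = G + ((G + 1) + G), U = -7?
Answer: 2266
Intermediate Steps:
v(G) = 2 - 3*G (v(G) = 3 - (G + ((G + 1) + G)) = 3 - (G + ((1 + G) + G)) = 3 - (G + (1 + 2*G)) = 3 - (1 + 3*G) = 3 + (-1 - 3*G) = 2 - 3*G)
B = -57 (B = -35 + (2 - 3*8) = -35 + (2 - 24) = -35 - 22 = -57)
-(U*(-2) + 40*B) = -(-7*(-2) + 40*(-57)) = -(14 - 2280) = -1*(-2266) = 2266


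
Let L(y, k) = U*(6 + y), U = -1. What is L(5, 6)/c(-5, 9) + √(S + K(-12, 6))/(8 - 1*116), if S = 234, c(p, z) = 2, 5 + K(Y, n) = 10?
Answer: -11/2 - √239/108 ≈ -5.6431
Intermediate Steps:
K(Y, n) = 5 (K(Y, n) = -5 + 10 = 5)
L(y, k) = -6 - y (L(y, k) = -(6 + y) = -6 - y)
L(5, 6)/c(-5, 9) + √(S + K(-12, 6))/(8 - 1*116) = (-6 - 1*5)/2 + √(234 + 5)/(8 - 1*116) = (-6 - 5)*(½) + √239/(8 - 116) = -11*½ + √239/(-108) = -11/2 + √239*(-1/108) = -11/2 - √239/108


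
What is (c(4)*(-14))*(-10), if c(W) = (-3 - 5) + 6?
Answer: -280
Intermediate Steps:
c(W) = -2 (c(W) = -8 + 6 = -2)
(c(4)*(-14))*(-10) = -2*(-14)*(-10) = 28*(-10) = -280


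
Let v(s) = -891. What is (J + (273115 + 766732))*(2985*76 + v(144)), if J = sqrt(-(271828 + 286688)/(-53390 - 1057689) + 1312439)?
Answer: 234973186743 + 225969*sqrt(1620202030582512563)/1111079 ≈ 2.3523e+11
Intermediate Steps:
J = sqrt(1620202030582512563)/1111079 (J = sqrt(-558516/(-1111079) + 1312439) = sqrt(-558516*(-1)/1111079 + 1312439) = sqrt(-1*(-558516/1111079) + 1312439) = sqrt(558516/1111079 + 1312439) = sqrt(1458223970197/1111079) = sqrt(1620202030582512563)/1111079 ≈ 1145.6)
(J + (273115 + 766732))*(2985*76 + v(144)) = (sqrt(1620202030582512563)/1111079 + (273115 + 766732))*(2985*76 - 891) = (sqrt(1620202030582512563)/1111079 + 1039847)*(226860 - 891) = (1039847 + sqrt(1620202030582512563)/1111079)*225969 = 234973186743 + 225969*sqrt(1620202030582512563)/1111079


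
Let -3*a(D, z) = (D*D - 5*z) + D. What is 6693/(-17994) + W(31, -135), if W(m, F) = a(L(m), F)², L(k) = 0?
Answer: 303646519/5998 ≈ 50625.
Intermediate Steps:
a(D, z) = -D/3 - D²/3 + 5*z/3 (a(D, z) = -((D*D - 5*z) + D)/3 = -((D² - 5*z) + D)/3 = -(D + D² - 5*z)/3 = -D/3 - D²/3 + 5*z/3)
W(m, F) = 25*F²/9 (W(m, F) = (-⅓*0 - ⅓*0² + 5*F/3)² = (0 - ⅓*0 + 5*F/3)² = (0 + 0 + 5*F/3)² = (5*F/3)² = 25*F²/9)
6693/(-17994) + W(31, -135) = 6693/(-17994) + (25/9)*(-135)² = 6693*(-1/17994) + (25/9)*18225 = -2231/5998 + 50625 = 303646519/5998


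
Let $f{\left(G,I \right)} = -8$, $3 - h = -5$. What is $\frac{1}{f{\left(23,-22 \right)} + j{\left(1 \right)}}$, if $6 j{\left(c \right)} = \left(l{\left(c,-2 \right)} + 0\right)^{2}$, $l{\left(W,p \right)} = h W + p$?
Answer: $- \frac{1}{2} \approx -0.5$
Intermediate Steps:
$h = 8$ ($h = 3 - -5 = 3 + 5 = 8$)
$l{\left(W,p \right)} = p + 8 W$ ($l{\left(W,p \right)} = 8 W + p = p + 8 W$)
$j{\left(c \right)} = \frac{\left(-2 + 8 c\right)^{2}}{6}$ ($j{\left(c \right)} = \frac{\left(\left(-2 + 8 c\right) + 0\right)^{2}}{6} = \frac{\left(-2 + 8 c\right)^{2}}{6}$)
$\frac{1}{f{\left(23,-22 \right)} + j{\left(1 \right)}} = \frac{1}{-8 + \frac{2 \left(-1 + 4 \cdot 1\right)^{2}}{3}} = \frac{1}{-8 + \frac{2 \left(-1 + 4\right)^{2}}{3}} = \frac{1}{-8 + \frac{2 \cdot 3^{2}}{3}} = \frac{1}{-8 + \frac{2}{3} \cdot 9} = \frac{1}{-8 + 6} = \frac{1}{-2} = - \frac{1}{2}$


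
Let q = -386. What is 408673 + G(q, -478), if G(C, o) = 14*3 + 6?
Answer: 408721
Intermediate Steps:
G(C, o) = 48 (G(C, o) = 42 + 6 = 48)
408673 + G(q, -478) = 408673 + 48 = 408721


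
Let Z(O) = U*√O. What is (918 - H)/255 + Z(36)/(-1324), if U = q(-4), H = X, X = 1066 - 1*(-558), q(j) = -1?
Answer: -466607/168810 ≈ -2.7641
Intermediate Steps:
X = 1624 (X = 1066 + 558 = 1624)
H = 1624
U = -1
Z(O) = -√O
(918 - H)/255 + Z(36)/(-1324) = (918 - 1*1624)/255 - √36/(-1324) = (918 - 1624)*(1/255) - 1*6*(-1/1324) = -706*1/255 - 6*(-1/1324) = -706/255 + 3/662 = -466607/168810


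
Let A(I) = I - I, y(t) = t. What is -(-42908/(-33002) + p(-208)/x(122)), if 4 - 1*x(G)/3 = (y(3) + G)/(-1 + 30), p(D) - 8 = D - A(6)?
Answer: -96285058/445527 ≈ -216.11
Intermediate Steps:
A(I) = 0
p(D) = 8 + D (p(D) = 8 + (D - 1*0) = 8 + (D + 0) = 8 + D)
x(G) = 339/29 - 3*G/29 (x(G) = 12 - 3*(3 + G)/(-1 + 30) = 12 - 3*(3 + G)/29 = 12 - 3*(3/29 + G/29) = 12 + (-9/29 - 3*G/29) = 339/29 - 3*G/29)
-(-42908/(-33002) + p(-208)/x(122)) = -(-42908/(-33002) + (8 - 208)/(339/29 - 3/29*122)) = -(-42908*(-1/33002) - 200/(339/29 - 366/29)) = -(21454/16501 - 200/(-27/29)) = -(21454/16501 - 200*(-29/27)) = -(21454/16501 + 5800/27) = -1*96285058/445527 = -96285058/445527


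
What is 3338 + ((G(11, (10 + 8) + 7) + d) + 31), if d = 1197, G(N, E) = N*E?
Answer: 4841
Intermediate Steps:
G(N, E) = E*N
3338 + ((G(11, (10 + 8) + 7) + d) + 31) = 3338 + ((((10 + 8) + 7)*11 + 1197) + 31) = 3338 + (((18 + 7)*11 + 1197) + 31) = 3338 + ((25*11 + 1197) + 31) = 3338 + ((275 + 1197) + 31) = 3338 + (1472 + 31) = 3338 + 1503 = 4841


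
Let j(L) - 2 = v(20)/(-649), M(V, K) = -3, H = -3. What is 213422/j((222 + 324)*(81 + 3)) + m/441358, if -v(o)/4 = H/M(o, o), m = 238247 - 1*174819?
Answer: 15283241668895/143662029 ≈ 1.0638e+5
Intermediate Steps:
m = 63428 (m = 238247 - 174819 = 63428)
v(o) = -4 (v(o) = -(-12)/(-3) = -(-12)*(-1)/3 = -4*1 = -4)
j(L) = 1302/649 (j(L) = 2 - 4/(-649) = 2 - 4*(-1/649) = 2 + 4/649 = 1302/649)
213422/j((222 + 324)*(81 + 3)) + m/441358 = 213422/(1302/649) + 63428/441358 = 213422*(649/1302) + 63428*(1/441358) = 69255439/651 + 31714/220679 = 15283241668895/143662029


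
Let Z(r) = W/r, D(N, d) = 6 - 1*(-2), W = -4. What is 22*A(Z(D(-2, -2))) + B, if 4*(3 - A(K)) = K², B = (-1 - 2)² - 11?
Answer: 501/8 ≈ 62.625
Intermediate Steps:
D(N, d) = 8 (D(N, d) = 6 + 2 = 8)
Z(r) = -4/r
B = -2 (B = (-3)² - 11 = 9 - 11 = -2)
A(K) = 3 - K²/4
22*A(Z(D(-2, -2))) + B = 22*(3 - (-4/8)²/4) - 2 = 22*(3 - (-4*⅛)²/4) - 2 = 22*(3 - (-½)²/4) - 2 = 22*(3 - ¼*¼) - 2 = 22*(3 - 1/16) - 2 = 22*(47/16) - 2 = 517/8 - 2 = 501/8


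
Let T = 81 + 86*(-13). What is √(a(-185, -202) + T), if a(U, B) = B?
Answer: I*√1239 ≈ 35.199*I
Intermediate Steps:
T = -1037 (T = 81 - 1118 = -1037)
√(a(-185, -202) + T) = √(-202 - 1037) = √(-1239) = I*√1239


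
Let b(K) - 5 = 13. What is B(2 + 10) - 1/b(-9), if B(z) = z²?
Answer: 2591/18 ≈ 143.94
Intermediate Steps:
b(K) = 18 (b(K) = 5 + 13 = 18)
B(2 + 10) - 1/b(-9) = (2 + 10)² - 1/18 = 12² - 1*1/18 = 144 - 1/18 = 2591/18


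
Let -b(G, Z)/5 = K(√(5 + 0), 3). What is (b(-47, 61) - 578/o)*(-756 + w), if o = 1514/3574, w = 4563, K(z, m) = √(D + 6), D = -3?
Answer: -3932197002/757 - 19035*√3 ≈ -5.2274e+6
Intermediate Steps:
K(z, m) = √3 (K(z, m) = √(-3 + 6) = √3)
b(G, Z) = -5*√3
o = 757/1787 (o = 1514*(1/3574) = 757/1787 ≈ 0.42361)
(b(-47, 61) - 578/o)*(-756 + w) = (-5*√3 - 578/757/1787)*(-756 + 4563) = (-5*√3 - 578*1787/757)*3807 = (-5*√3 - 1032886/757)*3807 = (-1032886/757 - 5*√3)*3807 = -3932197002/757 - 19035*√3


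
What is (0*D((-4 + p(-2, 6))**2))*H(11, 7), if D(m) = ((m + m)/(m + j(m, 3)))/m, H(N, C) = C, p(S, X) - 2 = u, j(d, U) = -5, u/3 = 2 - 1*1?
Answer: 0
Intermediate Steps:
u = 3 (u = 3*(2 - 1*1) = 3*(2 - 1) = 3*1 = 3)
p(S, X) = 5 (p(S, X) = 2 + 3 = 5)
D(m) = 2/(-5 + m) (D(m) = ((m + m)/(m - 5))/m = ((2*m)/(-5 + m))/m = (2*m/(-5 + m))/m = 2/(-5 + m))
(0*D((-4 + p(-2, 6))**2))*H(11, 7) = (0*(2/(-5 + (-4 + 5)**2)))*7 = (0*(2/(-5 + 1**2)))*7 = (0*(2/(-5 + 1)))*7 = (0*(2/(-4)))*7 = (0*(2*(-1/4)))*7 = (0*(-1/2))*7 = 0*7 = 0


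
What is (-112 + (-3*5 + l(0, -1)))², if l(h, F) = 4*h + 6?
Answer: 14641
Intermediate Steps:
l(h, F) = 6 + 4*h
(-112 + (-3*5 + l(0, -1)))² = (-112 + (-3*5 + (6 + 4*0)))² = (-112 + (-15 + (6 + 0)))² = (-112 + (-15 + 6))² = (-112 - 9)² = (-121)² = 14641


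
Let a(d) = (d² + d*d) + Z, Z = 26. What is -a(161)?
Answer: -51868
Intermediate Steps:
a(d) = 26 + 2*d² (a(d) = (d² + d*d) + 26 = (d² + d²) + 26 = 2*d² + 26 = 26 + 2*d²)
-a(161) = -(26 + 2*161²) = -(26 + 2*25921) = -(26 + 51842) = -1*51868 = -51868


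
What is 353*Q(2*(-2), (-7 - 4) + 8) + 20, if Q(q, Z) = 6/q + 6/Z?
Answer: -2431/2 ≈ -1215.5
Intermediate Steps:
Q(q, Z) = 6/Z + 6/q
353*Q(2*(-2), (-7 - 4) + 8) + 20 = 353*(6/((-7 - 4) + 8) + 6/((2*(-2)))) + 20 = 353*(6/(-11 + 8) + 6/(-4)) + 20 = 353*(6/(-3) + 6*(-¼)) + 20 = 353*(6*(-⅓) - 3/2) + 20 = 353*(-2 - 3/2) + 20 = 353*(-7/2) + 20 = -2471/2 + 20 = -2431/2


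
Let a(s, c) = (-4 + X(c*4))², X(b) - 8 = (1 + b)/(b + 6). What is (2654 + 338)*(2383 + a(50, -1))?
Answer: 7148636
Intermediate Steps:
X(b) = 8 + (1 + b)/(6 + b) (X(b) = 8 + (1 + b)/(b + 6) = 8 + (1 + b)/(6 + b))
a(s, c) = (-4 + (49 + 36*c)/(6 + 4*c))² (a(s, c) = (-4 + (49 + 9*(c*4))/(6 + c*4))² = (-4 + (49 + 9*(4*c))/(6 + 4*c))² = (-4 + (49 + 36*c)/(6 + 4*c))²)
(2654 + 338)*(2383 + a(50, -1)) = (2654 + 338)*(2383 + 25*(5 + 4*(-1))²/(4*(3 + 2*(-1))²)) = 2992*(2383 + 25*(5 - 4)²/(4*(3 - 2)²)) = 2992*(2383 + (25/4)*1²/1²) = 2992*(2383 + (25/4)*1*1) = 2992*(2383 + 25/4) = 2992*(9557/4) = 7148636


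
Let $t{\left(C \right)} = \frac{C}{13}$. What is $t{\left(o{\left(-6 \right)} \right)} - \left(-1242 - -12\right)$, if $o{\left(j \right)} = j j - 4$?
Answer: $\frac{16022}{13} \approx 1232.5$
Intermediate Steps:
$o{\left(j \right)} = -4 + j^{2}$ ($o{\left(j \right)} = j^{2} - 4 = -4 + j^{2}$)
$t{\left(C \right)} = \frac{C}{13}$ ($t{\left(C \right)} = C \frac{1}{13} = \frac{C}{13}$)
$t{\left(o{\left(-6 \right)} \right)} - \left(-1242 - -12\right) = \frac{-4 + \left(-6\right)^{2}}{13} - \left(-1242 - -12\right) = \frac{-4 + 36}{13} - \left(-1242 + 12\right) = \frac{1}{13} \cdot 32 - -1230 = \frac{32}{13} + 1230 = \frac{16022}{13}$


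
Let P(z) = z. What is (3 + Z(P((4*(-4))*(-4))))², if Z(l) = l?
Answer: 4489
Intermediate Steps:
(3 + Z(P((4*(-4))*(-4))))² = (3 + (4*(-4))*(-4))² = (3 - 16*(-4))² = (3 + 64)² = 67² = 4489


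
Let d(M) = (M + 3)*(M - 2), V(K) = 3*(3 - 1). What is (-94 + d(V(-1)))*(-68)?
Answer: 3944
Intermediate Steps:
V(K) = 6 (V(K) = 3*2 = 6)
d(M) = (-2 + M)*(3 + M) (d(M) = (3 + M)*(-2 + M) = (-2 + M)*(3 + M))
(-94 + d(V(-1)))*(-68) = (-94 + (-6 + 6 + 6²))*(-68) = (-94 + (-6 + 6 + 36))*(-68) = (-94 + 36)*(-68) = -58*(-68) = 3944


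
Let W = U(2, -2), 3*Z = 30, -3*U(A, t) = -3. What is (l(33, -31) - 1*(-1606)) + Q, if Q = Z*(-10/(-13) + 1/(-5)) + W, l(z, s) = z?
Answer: 21394/13 ≈ 1645.7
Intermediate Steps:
U(A, t) = 1 (U(A, t) = -⅓*(-3) = 1)
Z = 10 (Z = (⅓)*30 = 10)
W = 1
Q = 87/13 (Q = 10*(-10/(-13) + 1/(-5)) + 1 = 10*(-10*(-1/13) + 1*(-⅕)) + 1 = 10*(10/13 - ⅕) + 1 = 10*(37/65) + 1 = 74/13 + 1 = 87/13 ≈ 6.6923)
(l(33, -31) - 1*(-1606)) + Q = (33 - 1*(-1606)) + 87/13 = (33 + 1606) + 87/13 = 1639 + 87/13 = 21394/13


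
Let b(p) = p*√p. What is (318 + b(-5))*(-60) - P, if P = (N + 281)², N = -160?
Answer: -33721 + 300*I*√5 ≈ -33721.0 + 670.82*I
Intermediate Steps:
P = 14641 (P = (-160 + 281)² = 121² = 14641)
b(p) = p^(3/2)
(318 + b(-5))*(-60) - P = (318 + (-5)^(3/2))*(-60) - 1*14641 = (318 - 5*I*√5)*(-60) - 14641 = (-19080 + 300*I*√5) - 14641 = -33721 + 300*I*√5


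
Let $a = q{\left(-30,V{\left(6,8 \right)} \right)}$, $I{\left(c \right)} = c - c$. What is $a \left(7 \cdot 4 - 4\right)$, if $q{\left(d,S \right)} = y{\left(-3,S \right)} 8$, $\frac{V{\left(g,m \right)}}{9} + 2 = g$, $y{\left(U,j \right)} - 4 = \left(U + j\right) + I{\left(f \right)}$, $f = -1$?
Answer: $7104$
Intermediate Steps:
$I{\left(c \right)} = 0$
$y{\left(U,j \right)} = 4 + U + j$ ($y{\left(U,j \right)} = 4 + \left(\left(U + j\right) + 0\right) = 4 + \left(U + j\right) = 4 + U + j$)
$V{\left(g,m \right)} = -18 + 9 g$
$q{\left(d,S \right)} = 8 + 8 S$ ($q{\left(d,S \right)} = \left(4 - 3 + S\right) 8 = \left(1 + S\right) 8 = 8 + 8 S$)
$a = 296$ ($a = 8 + 8 \left(-18 + 9 \cdot 6\right) = 8 + 8 \left(-18 + 54\right) = 8 + 8 \cdot 36 = 8 + 288 = 296$)
$a \left(7 \cdot 4 - 4\right) = 296 \left(7 \cdot 4 - 4\right) = 296 \left(28 - 4\right) = 296 \cdot 24 = 7104$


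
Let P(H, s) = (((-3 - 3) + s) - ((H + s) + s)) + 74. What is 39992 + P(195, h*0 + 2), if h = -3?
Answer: 39863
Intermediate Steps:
P(H, s) = 68 - H - s (P(H, s) = ((-6 + s) - (H + 2*s)) + 74 = ((-6 + s) + (-H - 2*s)) + 74 = (-6 - H - s) + 74 = 68 - H - s)
39992 + P(195, h*0 + 2) = 39992 + (68 - 1*195 - (-3*0 + 2)) = 39992 + (68 - 195 - (0 + 2)) = 39992 + (68 - 195 - 1*2) = 39992 + (68 - 195 - 2) = 39992 - 129 = 39863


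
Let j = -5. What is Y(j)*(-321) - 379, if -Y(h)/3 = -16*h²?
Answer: -385579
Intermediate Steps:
Y(h) = 48*h² (Y(h) = -(-48)*h² = 48*h²)
Y(j)*(-321) - 379 = (48*(-5)²)*(-321) - 379 = (48*25)*(-321) - 379 = 1200*(-321) - 379 = -385200 - 379 = -385579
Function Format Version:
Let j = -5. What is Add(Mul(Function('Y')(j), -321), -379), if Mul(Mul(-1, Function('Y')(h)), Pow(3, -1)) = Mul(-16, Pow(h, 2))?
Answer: -385579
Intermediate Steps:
Function('Y')(h) = Mul(48, Pow(h, 2)) (Function('Y')(h) = Mul(-3, Mul(-16, Pow(h, 2))) = Mul(48, Pow(h, 2)))
Add(Mul(Function('Y')(j), -321), -379) = Add(Mul(Mul(48, Pow(-5, 2)), -321), -379) = Add(Mul(Mul(48, 25), -321), -379) = Add(Mul(1200, -321), -379) = Add(-385200, -379) = -385579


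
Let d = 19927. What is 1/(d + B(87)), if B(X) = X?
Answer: 1/20014 ≈ 4.9965e-5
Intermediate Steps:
1/(d + B(87)) = 1/(19927 + 87) = 1/20014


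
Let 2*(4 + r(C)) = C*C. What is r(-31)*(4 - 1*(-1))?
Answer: 4765/2 ≈ 2382.5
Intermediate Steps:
r(C) = -4 + C**2/2 (r(C) = -4 + (C*C)/2 = -4 + C**2/2)
r(-31)*(4 - 1*(-1)) = (-4 + (1/2)*(-31)**2)*(4 - 1*(-1)) = (-4 + (1/2)*961)*(4 + 1) = (-4 + 961/2)*5 = (953/2)*5 = 4765/2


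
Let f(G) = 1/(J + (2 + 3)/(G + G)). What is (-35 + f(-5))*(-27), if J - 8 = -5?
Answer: 4671/5 ≈ 934.20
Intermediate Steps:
J = 3 (J = 8 - 5 = 3)
f(G) = 1/(3 + 5/(2*G)) (f(G) = 1/(3 + (2 + 3)/(G + G)) = 1/(3 + 5/((2*G))) = 1/(3 + 5*(1/(2*G))) = 1/(3 + 5/(2*G)))
(-35 + f(-5))*(-27) = (-35 + 2*(-5)/(5 + 6*(-5)))*(-27) = (-35 + 2*(-5)/(5 - 30))*(-27) = (-35 + 2*(-5)/(-25))*(-27) = (-35 + 2*(-5)*(-1/25))*(-27) = (-35 + ⅖)*(-27) = -173/5*(-27) = 4671/5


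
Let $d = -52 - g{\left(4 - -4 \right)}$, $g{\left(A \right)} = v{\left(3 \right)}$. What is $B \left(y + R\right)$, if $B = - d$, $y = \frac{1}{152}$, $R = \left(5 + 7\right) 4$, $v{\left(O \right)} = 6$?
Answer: $\frac{211613}{76} \approx 2784.4$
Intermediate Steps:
$R = 48$ ($R = 12 \cdot 4 = 48$)
$g{\left(A \right)} = 6$
$d = -58$ ($d = -52 - 6 = -58$)
$y = \frac{1}{152} \approx 0.0065789$
$B = 58$ ($B = \left(-1\right) \left(-58\right) = 58$)
$B \left(y + R\right) = 58 \left(\frac{1}{152} + 48\right) = 58 \cdot \frac{7297}{152} = \frac{211613}{76}$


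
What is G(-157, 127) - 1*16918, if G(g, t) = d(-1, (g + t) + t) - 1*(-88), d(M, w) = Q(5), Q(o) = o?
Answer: -16825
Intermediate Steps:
d(M, w) = 5
G(g, t) = 93 (G(g, t) = 5 - 1*(-88) = 5 + 88 = 93)
G(-157, 127) - 1*16918 = 93 - 1*16918 = 93 - 16918 = -16825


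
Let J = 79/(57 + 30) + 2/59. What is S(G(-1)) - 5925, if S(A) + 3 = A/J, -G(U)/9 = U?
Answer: -28615683/4835 ≈ -5918.4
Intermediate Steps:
G(U) = -9*U
J = 4835/5133 (J = 79/87 + 2*(1/59) = 79*(1/87) + 2/59 = 79/87 + 2/59 = 4835/5133 ≈ 0.94194)
S(A) = -3 + 5133*A/4835 (S(A) = -3 + A/(4835/5133) = -3 + A*(5133/4835) = -3 + 5133*A/4835)
S(G(-1)) - 5925 = (-3 + 5133*(-9*(-1))/4835) - 5925 = (-3 + (5133/4835)*9) - 5925 = (-3 + 46197/4835) - 5925 = 31692/4835 - 5925 = -28615683/4835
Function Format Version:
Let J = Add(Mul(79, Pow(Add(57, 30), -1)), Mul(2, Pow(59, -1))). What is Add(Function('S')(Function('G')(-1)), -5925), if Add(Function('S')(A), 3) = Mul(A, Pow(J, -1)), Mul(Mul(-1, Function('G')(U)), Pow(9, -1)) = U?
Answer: Rational(-28615683, 4835) ≈ -5918.4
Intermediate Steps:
Function('G')(U) = Mul(-9, U)
J = Rational(4835, 5133) (J = Add(Mul(79, Pow(87, -1)), Mul(2, Rational(1, 59))) = Add(Mul(79, Rational(1, 87)), Rational(2, 59)) = Add(Rational(79, 87), Rational(2, 59)) = Rational(4835, 5133) ≈ 0.94194)
Function('S')(A) = Add(-3, Mul(Rational(5133, 4835), A)) (Function('S')(A) = Add(-3, Mul(A, Pow(Rational(4835, 5133), -1))) = Add(-3, Mul(A, Rational(5133, 4835))) = Add(-3, Mul(Rational(5133, 4835), A)))
Add(Function('S')(Function('G')(-1)), -5925) = Add(Add(-3, Mul(Rational(5133, 4835), Mul(-9, -1))), -5925) = Add(Add(-3, Mul(Rational(5133, 4835), 9)), -5925) = Add(Add(-3, Rational(46197, 4835)), -5925) = Add(Rational(31692, 4835), -5925) = Rational(-28615683, 4835)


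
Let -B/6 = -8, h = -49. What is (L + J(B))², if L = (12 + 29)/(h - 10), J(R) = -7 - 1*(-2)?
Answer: 112896/3481 ≈ 32.432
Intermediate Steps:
B = 48 (B = -6*(-8) = 48)
J(R) = -5 (J(R) = -7 + 2 = -5)
L = -41/59 (L = (12 + 29)/(-49 - 10) = 41/(-59) = 41*(-1/59) = -41/59 ≈ -0.69491)
(L + J(B))² = (-41/59 - 5)² = (-336/59)² = 112896/3481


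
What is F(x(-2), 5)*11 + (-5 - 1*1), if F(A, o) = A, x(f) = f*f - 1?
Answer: 27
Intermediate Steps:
x(f) = -1 + f² (x(f) = f² - 1 = -1 + f²)
F(x(-2), 5)*11 + (-5 - 1*1) = (-1 + (-2)²)*11 + (-5 - 1*1) = (-1 + 4)*11 + (-5 - 1) = 3*11 - 6 = 33 - 6 = 27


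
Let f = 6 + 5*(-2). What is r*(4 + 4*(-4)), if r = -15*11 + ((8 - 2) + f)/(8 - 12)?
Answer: 1986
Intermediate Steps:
f = -4 (f = 6 - 10 = -4)
r = -331/2 (r = -15*11 + ((8 - 2) - 4)/(8 - 12) = -165 + (6 - 4)/(-4) = -165 + 2*(-¼) = -165 - ½ = -331/2 ≈ -165.50)
r*(4 + 4*(-4)) = -331*(4 + 4*(-4))/2 = -331*(4 - 16)/2 = -331/2*(-12) = 1986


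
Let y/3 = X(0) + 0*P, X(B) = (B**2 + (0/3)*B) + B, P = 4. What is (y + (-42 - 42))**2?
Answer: 7056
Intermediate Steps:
X(B) = B + B**2 (X(B) = (B**2 + (0*(1/3))*B) + B = (B**2 + 0*B) + B = (B**2 + 0) + B = B**2 + B = B + B**2)
y = 0 (y = 3*(0*(1 + 0) + 0*4) = 3*(0*1 + 0) = 3*(0 + 0) = 3*0 = 0)
(y + (-42 - 42))**2 = (0 + (-42 - 42))**2 = (0 - 84)**2 = (-84)**2 = 7056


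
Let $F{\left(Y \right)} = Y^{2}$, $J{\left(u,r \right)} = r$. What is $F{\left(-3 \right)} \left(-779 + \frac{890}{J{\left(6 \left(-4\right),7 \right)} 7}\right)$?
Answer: $- \frac{335529}{49} \approx -6847.5$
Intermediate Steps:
$F{\left(-3 \right)} \left(-779 + \frac{890}{J{\left(6 \left(-4\right),7 \right)} 7}\right) = \left(-3\right)^{2} \left(-779 + \frac{890}{7 \cdot 7}\right) = 9 \left(-779 + \frac{890}{49}\right) = 9 \left(- \frac{37281}{49}\right) = - \frac{335529}{49}$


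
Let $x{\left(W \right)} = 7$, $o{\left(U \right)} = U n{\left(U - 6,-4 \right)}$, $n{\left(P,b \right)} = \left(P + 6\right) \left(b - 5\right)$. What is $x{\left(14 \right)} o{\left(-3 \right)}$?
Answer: $-567$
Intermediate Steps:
$n{\left(P,b \right)} = \left(-5 + b\right) \left(6 + P\right)$ ($n{\left(P,b \right)} = \left(6 + P\right) \left(-5 + b\right) = \left(-5 + b\right) \left(6 + P\right)$)
$o{\left(U \right)} = - 9 U^{2}$ ($o{\left(U \right)} = U \left(-30 - 5 \left(U - 6\right) + 6 \left(-4\right) + \left(U - 6\right) \left(-4\right)\right) = U \left(-30 - 5 \left(U - 6\right) - 24 + \left(U - 6\right) \left(-4\right)\right) = U \left(-30 - 5 \left(-6 + U\right) - 24 + \left(-6 + U\right) \left(-4\right)\right) = U \left(-30 - \left(-30 + 5 U\right) - 24 - \left(-24 + 4 U\right)\right) = U \left(- 9 U\right) = - 9 U^{2}$)
$x{\left(14 \right)} o{\left(-3 \right)} = 7 \left(- 9 \left(-3\right)^{2}\right) = 7 \left(\left(-9\right) 9\right) = 7 \left(-81\right) = -567$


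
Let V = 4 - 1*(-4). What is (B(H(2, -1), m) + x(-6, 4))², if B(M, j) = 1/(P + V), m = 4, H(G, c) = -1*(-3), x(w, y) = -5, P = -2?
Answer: 841/36 ≈ 23.361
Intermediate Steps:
V = 8 (V = 4 + 4 = 8)
H(G, c) = 3
B(M, j) = ⅙ (B(M, j) = 1/(-2 + 8) = 1/6 = ⅙)
(B(H(2, -1), m) + x(-6, 4))² = (⅙ - 5)² = (-29/6)² = 841/36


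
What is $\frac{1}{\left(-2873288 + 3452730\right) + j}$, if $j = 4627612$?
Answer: $\frac{1}{5207054} \approx 1.9205 \cdot 10^{-7}$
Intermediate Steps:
$\frac{1}{\left(-2873288 + 3452730\right) + j} = \frac{1}{\left(-2873288 + 3452730\right) + 4627612} = \frac{1}{579442 + 4627612} = \frac{1}{5207054}$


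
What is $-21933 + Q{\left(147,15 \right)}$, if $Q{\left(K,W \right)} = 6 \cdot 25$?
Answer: $-21783$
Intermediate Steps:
$Q{\left(K,W \right)} = 150$
$-21933 + Q{\left(147,15 \right)} = -21933 + 150 = -21783$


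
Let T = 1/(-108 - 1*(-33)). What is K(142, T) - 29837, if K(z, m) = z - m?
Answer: -2227124/75 ≈ -29695.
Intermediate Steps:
T = -1/75 (T = 1/(-108 + 33) = 1/(-75) = -1/75 ≈ -0.013333)
K(142, T) - 29837 = (142 - 1*(-1/75)) - 29837 = (142 + 1/75) - 29837 = 10651/75 - 29837 = -2227124/75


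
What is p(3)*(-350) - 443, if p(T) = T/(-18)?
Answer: -1154/3 ≈ -384.67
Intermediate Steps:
p(T) = -T/18 (p(T) = T*(-1/18) = -T/18)
p(3)*(-350) - 443 = -1/18*3*(-350) - 443 = -⅙*(-350) - 443 = 175/3 - 443 = -1154/3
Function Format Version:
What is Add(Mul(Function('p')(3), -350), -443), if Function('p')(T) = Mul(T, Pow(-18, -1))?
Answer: Rational(-1154, 3) ≈ -384.67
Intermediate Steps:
Function('p')(T) = Mul(Rational(-1, 18), T) (Function('p')(T) = Mul(T, Rational(-1, 18)) = Mul(Rational(-1, 18), T))
Add(Mul(Function('p')(3), -350), -443) = Add(Mul(Mul(Rational(-1, 18), 3), -350), -443) = Add(Mul(Rational(-1, 6), -350), -443) = Add(Rational(175, 3), -443) = Rational(-1154, 3)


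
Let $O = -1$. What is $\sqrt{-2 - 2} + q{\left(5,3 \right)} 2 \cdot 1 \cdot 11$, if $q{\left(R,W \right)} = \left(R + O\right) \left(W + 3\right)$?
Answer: $528 + 2 i \approx 528.0 + 2.0 i$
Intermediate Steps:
$q{\left(R,W \right)} = \left(-1 + R\right) \left(3 + W\right)$ ($q{\left(R,W \right)} = \left(R - 1\right) \left(W + 3\right) = \left(-1 + R\right) \left(3 + W\right)$)
$\sqrt{-2 - 2} + q{\left(5,3 \right)} 2 \cdot 1 \cdot 11 = \sqrt{-2 - 2} + \left(-3 - 3 + 3 \cdot 5 + 5 \cdot 3\right) 2 \cdot 1 \cdot 11 = \sqrt{-4} + \left(-3 - 3 + 15 + 15\right) 2 \cdot 1 \cdot 11 = 2 i + 24 \cdot 2 \cdot 1 \cdot 11 = 2 i + 48 \cdot 1 \cdot 11 = 2 i + 48 \cdot 11 = 2 i + 528 = 528 + 2 i$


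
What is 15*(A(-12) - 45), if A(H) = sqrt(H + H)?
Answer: -675 + 30*I*sqrt(6) ≈ -675.0 + 73.485*I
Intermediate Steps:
A(H) = sqrt(2)*sqrt(H) (A(H) = sqrt(2*H) = sqrt(2)*sqrt(H))
15*(A(-12) - 45) = 15*(sqrt(2)*sqrt(-12) - 45) = 15*(sqrt(2)*(2*I*sqrt(3)) - 45) = 15*(2*I*sqrt(6) - 45) = 15*(-45 + 2*I*sqrt(6)) = -675 + 30*I*sqrt(6)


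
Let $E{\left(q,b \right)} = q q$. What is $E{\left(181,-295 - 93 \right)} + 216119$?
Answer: $248880$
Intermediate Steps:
$E{\left(q,b \right)} = q^{2}$
$E{\left(181,-295 - 93 \right)} + 216119 = 181^{2} + 216119 = 32761 + 216119 = 248880$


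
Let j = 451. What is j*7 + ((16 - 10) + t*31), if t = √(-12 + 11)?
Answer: 3163 + 31*I ≈ 3163.0 + 31.0*I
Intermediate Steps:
t = I (t = √(-1) = I ≈ 1.0*I)
j*7 + ((16 - 10) + t*31) = 451*7 + ((16 - 10) + I*31) = 3157 + (6 + 31*I) = 3163 + 31*I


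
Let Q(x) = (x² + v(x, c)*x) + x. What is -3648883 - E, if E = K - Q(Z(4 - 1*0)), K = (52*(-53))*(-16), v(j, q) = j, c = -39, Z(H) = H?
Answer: -3692943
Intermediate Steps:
Q(x) = x + 2*x² (Q(x) = (x² + x*x) + x = (x² + x²) + x = 2*x² + x = x + 2*x²)
K = 44096 (K = -2756*(-16) = 44096)
E = 44060 (E = 44096 - (4 - 1*0)*(1 + 2*(4 - 1*0)) = 44096 - (4 + 0)*(1 + 2*(4 + 0)) = 44096 - 4*(1 + 2*4) = 44096 - 4*(1 + 8) = 44096 - 4*9 = 44096 - 1*36 = 44096 - 36 = 44060)
-3648883 - E = -3648883 - 1*44060 = -3648883 - 44060 = -3692943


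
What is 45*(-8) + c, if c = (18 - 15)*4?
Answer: -348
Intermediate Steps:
c = 12 (c = 3*4 = 12)
45*(-8) + c = 45*(-8) + 12 = -360 + 12 = -348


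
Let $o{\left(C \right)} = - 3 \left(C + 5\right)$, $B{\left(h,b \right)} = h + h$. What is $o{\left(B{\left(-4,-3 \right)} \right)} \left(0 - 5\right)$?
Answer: $-45$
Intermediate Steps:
$B{\left(h,b \right)} = 2 h$
$o{\left(C \right)} = -15 - 3 C$ ($o{\left(C \right)} = - 3 \left(5 + C\right) = -15 - 3 C$)
$o{\left(B{\left(-4,-3 \right)} \right)} \left(0 - 5\right) = \left(-15 - 3 \cdot 2 \left(-4\right)\right) \left(0 - 5\right) = \left(-15 - -24\right) \left(-5\right) = \left(-15 + 24\right) \left(-5\right) = 9 \left(-5\right) = -45$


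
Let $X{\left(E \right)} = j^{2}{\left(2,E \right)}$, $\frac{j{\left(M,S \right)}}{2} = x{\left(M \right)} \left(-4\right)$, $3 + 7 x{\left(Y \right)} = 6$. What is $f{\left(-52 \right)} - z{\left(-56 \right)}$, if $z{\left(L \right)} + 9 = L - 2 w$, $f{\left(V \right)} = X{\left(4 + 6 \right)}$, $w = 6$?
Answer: $\frac{4349}{49} \approx 88.755$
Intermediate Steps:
$x{\left(Y \right)} = \frac{3}{7}$ ($x{\left(Y \right)} = - \frac{3}{7} + \frac{1}{7} \cdot 6 = - \frac{3}{7} + \frac{6}{7} = \frac{3}{7}$)
$j{\left(M,S \right)} = - \frac{24}{7}$ ($j{\left(M,S \right)} = 2 \cdot \frac{3}{7} \left(-4\right) = 2 \left(- \frac{12}{7}\right) = - \frac{24}{7}$)
$X{\left(E \right)} = \frac{576}{49}$ ($X{\left(E \right)} = \left(- \frac{24}{7}\right)^{2} = \frac{576}{49}$)
$f{\left(V \right)} = \frac{576}{49}$
$z{\left(L \right)} = -21 + L$ ($z{\left(L \right)} = -9 + \left(L - 12\right) = -9 + \left(-12 + L\right) = -21 + L$)
$f{\left(-52 \right)} - z{\left(-56 \right)} = \frac{576}{49} - \left(-21 - 56\right) = \frac{576}{49} - -77 = \frac{576}{49} + 77 = \frac{4349}{49}$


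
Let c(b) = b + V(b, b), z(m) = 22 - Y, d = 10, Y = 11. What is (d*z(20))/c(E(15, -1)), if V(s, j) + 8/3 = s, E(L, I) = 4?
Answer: 165/8 ≈ 20.625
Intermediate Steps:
V(s, j) = -8/3 + s
z(m) = 11 (z(m) = 22 - 1*11 = 22 - 11 = 11)
c(b) = -8/3 + 2*b (c(b) = b + (-8/3 + b) = -8/3 + 2*b)
(d*z(20))/c(E(15, -1)) = (10*11)/(-8/3 + 2*4) = 110/(-8/3 + 8) = 110/(16/3) = 110*(3/16) = 165/8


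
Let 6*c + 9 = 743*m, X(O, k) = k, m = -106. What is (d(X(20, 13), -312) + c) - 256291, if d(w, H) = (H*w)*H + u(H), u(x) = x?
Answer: 5974447/6 ≈ 9.9574e+5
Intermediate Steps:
d(w, H) = H + w*H² (d(w, H) = (H*w)*H + H = w*H² + H = H + w*H²)
c = -78767/6 (c = -3/2 + (743*(-106))/6 = -3/2 + (⅙)*(-78758) = -3/2 - 39379/3 = -78767/6 ≈ -13128.)
(d(X(20, 13), -312) + c) - 256291 = (-312*(1 - 312*13) - 78767/6) - 256291 = (-312*(1 - 4056) - 78767/6) - 256291 = (-312*(-4055) - 78767/6) - 256291 = (1265160 - 78767/6) - 256291 = 7512193/6 - 256291 = 5974447/6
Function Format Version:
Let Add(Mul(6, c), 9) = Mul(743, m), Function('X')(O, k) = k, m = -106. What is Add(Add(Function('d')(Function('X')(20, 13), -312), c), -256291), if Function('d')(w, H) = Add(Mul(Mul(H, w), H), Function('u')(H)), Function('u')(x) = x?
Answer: Rational(5974447, 6) ≈ 9.9574e+5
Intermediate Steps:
Function('d')(w, H) = Add(H, Mul(w, Pow(H, 2))) (Function('d')(w, H) = Add(Mul(Mul(H, w), H), H) = Add(Mul(w, Pow(H, 2)), H) = Add(H, Mul(w, Pow(H, 2))))
c = Rational(-78767, 6) (c = Add(Rational(-3, 2), Mul(Rational(1, 6), Mul(743, -106))) = Add(Rational(-3, 2), Mul(Rational(1, 6), -78758)) = Add(Rational(-3, 2), Rational(-39379, 3)) = Rational(-78767, 6) ≈ -13128.)
Add(Add(Function('d')(Function('X')(20, 13), -312), c), -256291) = Add(Add(Mul(-312, Add(1, Mul(-312, 13))), Rational(-78767, 6)), -256291) = Add(Add(Mul(-312, Add(1, -4056)), Rational(-78767, 6)), -256291) = Add(Add(Mul(-312, -4055), Rational(-78767, 6)), -256291) = Add(Add(1265160, Rational(-78767, 6)), -256291) = Add(Rational(7512193, 6), -256291) = Rational(5974447, 6)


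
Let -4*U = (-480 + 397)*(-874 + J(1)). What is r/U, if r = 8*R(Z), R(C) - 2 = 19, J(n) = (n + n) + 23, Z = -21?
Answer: -224/23489 ≈ -0.0095364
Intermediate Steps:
J(n) = 23 + 2*n (J(n) = 2*n + 23 = 23 + 2*n)
R(C) = 21 (R(C) = 2 + 19 = 21)
U = -70467/4 (U = -(-480 + 397)*(-874 + (23 + 2*1))/4 = -(-83)*(-874 + (23 + 2))/4 = -(-83)*(-874 + 25)/4 = -(-83)*(-849)/4 = -¼*70467 = -70467/4 ≈ -17617.)
r = 168 (r = 8*21 = 168)
r/U = 168/(-70467/4) = 168*(-4/70467) = -224/23489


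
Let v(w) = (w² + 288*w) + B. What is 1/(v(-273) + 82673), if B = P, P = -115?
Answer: 1/78463 ≈ 1.2745e-5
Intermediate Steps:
B = -115
v(w) = -115 + w² + 288*w (v(w) = (w² + 288*w) - 115 = -115 + w² + 288*w)
1/(v(-273) + 82673) = 1/((-115 + (-273)² + 288*(-273)) + 82673) = 1/((-115 + 74529 - 78624) + 82673) = 1/(-4210 + 82673) = 1/78463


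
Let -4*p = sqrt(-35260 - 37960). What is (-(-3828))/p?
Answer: 7656*I*sqrt(18305)/18305 ≈ 56.587*I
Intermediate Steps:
p = -I*sqrt(18305)/2 (p = -sqrt(-35260 - 37960)/4 = -I*sqrt(18305)/2 ≈ -67.648*I)
(-(-3828))/p = (-(-3828))/((-I*sqrt(18305)/2)) = (-348*(-11))*(2*I*sqrt(18305)/18305) = 3828*(2*I*sqrt(18305)/18305) = 7656*I*sqrt(18305)/18305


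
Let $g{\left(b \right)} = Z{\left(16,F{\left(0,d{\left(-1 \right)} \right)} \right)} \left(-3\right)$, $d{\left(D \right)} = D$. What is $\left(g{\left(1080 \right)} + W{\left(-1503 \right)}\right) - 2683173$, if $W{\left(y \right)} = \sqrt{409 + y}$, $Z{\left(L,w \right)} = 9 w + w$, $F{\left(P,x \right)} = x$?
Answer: $-2683143 + i \sqrt{1094} \approx -2.6831 \cdot 10^{6} + 33.076 i$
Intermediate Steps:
$Z{\left(L,w \right)} = 10 w$
$g{\left(b \right)} = 30$ ($g{\left(b \right)} = 10 \left(-1\right) \left(-3\right) = \left(-10\right) \left(-3\right) = 30$)
$\left(g{\left(1080 \right)} + W{\left(-1503 \right)}\right) - 2683173 = \left(30 + \sqrt{409 - 1503}\right) - 2683173 = \left(30 + \sqrt{-1094}\right) - 2683173 = \left(30 + i \sqrt{1094}\right) - 2683173 = -2683143 + i \sqrt{1094}$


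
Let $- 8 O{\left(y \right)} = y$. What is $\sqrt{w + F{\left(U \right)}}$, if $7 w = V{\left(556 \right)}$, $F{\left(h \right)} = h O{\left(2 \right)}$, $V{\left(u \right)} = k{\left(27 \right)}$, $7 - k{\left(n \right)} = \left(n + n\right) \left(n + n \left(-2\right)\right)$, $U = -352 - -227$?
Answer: $\frac{\sqrt{47145}}{14} \approx 15.509$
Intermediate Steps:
$U = -125$ ($U = -352 + 227 = -125$)
$O{\left(y \right)} = - \frac{y}{8}$
$k{\left(n \right)} = 7 + 2 n^{2}$ ($k{\left(n \right)} = 7 - \left(n + n\right) \left(n + n \left(-2\right)\right) = 7 - 2 n \left(n - 2 n\right) = 7 - 2 n \left(- n\right) = 7 - - 2 n^{2} = 7 + 2 n^{2}$)
$V{\left(u \right)} = 1465$ ($V{\left(u \right)} = 7 + 2 \cdot 27^{2} = 7 + 2 \cdot 729 = 7 + 1458 = 1465$)
$F{\left(h \right)} = - \frac{h}{4}$ ($F{\left(h \right)} = h \left(\left(- \frac{1}{8}\right) 2\right) = h \left(- \frac{1}{4}\right) = - \frac{h}{4}$)
$w = \frac{1465}{7}$ ($w = \frac{1}{7} \cdot 1465 = \frac{1465}{7} \approx 209.29$)
$\sqrt{w + F{\left(U \right)}} = \sqrt{\frac{1465}{7} - - \frac{125}{4}} = \sqrt{\frac{1465}{7} + \frac{125}{4}} = \sqrt{\frac{6735}{28}} = \frac{\sqrt{47145}}{14}$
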